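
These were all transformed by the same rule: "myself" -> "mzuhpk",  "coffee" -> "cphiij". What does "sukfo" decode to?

stick

In myself: m→m is +0, y→z is +1, s→u is +2, e→h is +3 — the shift increases by 1 each position. Each letter shifts forward by its position index (0, 1, 2, …) — the shift grows by one for each successive letter.
Reversing it on sukfo: s−0=s, u−1=t, k−2=i, f−3=c, o−4=k.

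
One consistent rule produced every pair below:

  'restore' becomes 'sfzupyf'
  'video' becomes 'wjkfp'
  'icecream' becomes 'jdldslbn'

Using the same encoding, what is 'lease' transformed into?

Shifts by position in restore: pos 0: r→s (+1), pos 1: e→f (+1), pos 2: s→z (+7), pos 3: t→u (+1), pos 4: o→p (+1), pos 5: r→y (+7) — repeating every 3. The shifts repeat in a cycle of length 3: positions 0,1,… shift by +1, +1, +7, then the pattern repeats.
For lease: l+1=m, e+1=f, a+7=h, s+1=t, e+1=f.

mfhtf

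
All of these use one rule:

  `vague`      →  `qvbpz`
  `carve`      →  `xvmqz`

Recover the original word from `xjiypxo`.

conduct

Compare letters: v→q is +21, a→v is +21, g→b is +21 — a constant shift. Each letter is shifted forward by 21 in the alphabet (a Caesar shift of +21).
Reversing it on xjiypxo: x−21=c, j−21=o, i−21=n, y−21=d, p−21=u, x−21=c, o−21=t.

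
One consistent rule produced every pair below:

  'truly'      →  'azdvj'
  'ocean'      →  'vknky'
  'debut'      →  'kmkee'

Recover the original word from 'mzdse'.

Letter i (0-indexed) is shifted by i+7, so successive shifts are 7, 8, 9, ….
Decoding mzdse: m−7=f, z−8=r, d−9=u, s−10=i, e−11=t.

fruit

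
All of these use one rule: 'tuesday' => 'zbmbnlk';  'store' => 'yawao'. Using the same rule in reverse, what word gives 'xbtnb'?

ruler

In tuesday: t→z is +6, u→b is +7, e→m is +8, s→b is +9 — the shift increases by 1 each position. Each letter shifts forward by (position + 6), i.e. 6, 7, 8, … — the shift grows by one for each successive letter.
Undoing it on xbtnb: x−6=r, b−7=u, t−8=l, n−9=e, b−10=r.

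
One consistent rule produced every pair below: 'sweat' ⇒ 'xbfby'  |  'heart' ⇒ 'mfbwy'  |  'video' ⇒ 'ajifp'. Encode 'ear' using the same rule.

fbw

The shift depends on letter class: consonant s→x is +5, but vowel e→f is +1. Vowels shift forward by 1 and consonants shift forward by 5.
For ear: e(vowel)+1=f, a(vowel)+1=b, r(cons)+5=w.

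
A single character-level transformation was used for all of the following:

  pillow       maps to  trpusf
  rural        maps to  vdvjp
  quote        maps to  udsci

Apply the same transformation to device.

hnzrgn

Shifts by position in pillow: pos 0: p→t (+4), pos 1: i→r (+9), pos 2: l→p (+4), pos 3: l→u (+9) — repeating every 2. A repeating key of period 2 is used — shifts +4, +9 over and over.
Applying it to device: d+4=h, e+9=n, v+4=z, i+9=r, c+4=g, e+9=n.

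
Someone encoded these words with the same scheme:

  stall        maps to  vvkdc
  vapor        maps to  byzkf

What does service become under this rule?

The output letters match the input read backwards, each shifted +10: stall reversed is llats. Two steps: reverse the string, then apply a Caesar shift of +10.
On service: reverse → ecivres; then shift: e+10=o, c+10=m, i+10=s, v+10=f, r+10=b, e+10=o, s+10=c.

omsfboc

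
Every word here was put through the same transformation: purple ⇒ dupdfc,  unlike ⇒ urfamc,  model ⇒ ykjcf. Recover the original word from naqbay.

p(15)→d(3) and u(20)→u(20) fit y≡19x+4 (mod 26); the inverse of 19 mod 26 is 11. Treating letters as 0–25, the rule is x ↦ 19x + 4 (mod 26).
Undoing it on naqbay: n(13)→11·(13−4)≡21=v; a(0)→11·(0−4)≡8=i; q(16)→11·(16−4)≡2=c; b(1)→11·(1−4)≡19=t; a(0)→11·(0−4)≡8=i; y(24)→11·(24−4)≡12=m (all mod 26).

victim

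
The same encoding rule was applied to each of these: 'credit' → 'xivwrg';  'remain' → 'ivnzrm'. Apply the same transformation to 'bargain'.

yzitzrm

Each pair mirrors across the alphabet (c↔x, r↔i, e↔v): positions sum to 25. Letters are reflected about the middle of the alphabet (position → 25−position): Atbash.
On bargain: b↔y, a↔z, r↔i, g↔t, a↔z, i↔r, n↔m.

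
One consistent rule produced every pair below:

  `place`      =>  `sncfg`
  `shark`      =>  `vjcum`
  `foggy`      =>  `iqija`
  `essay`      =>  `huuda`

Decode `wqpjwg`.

tongue

Shifts by position in place: pos 0: p→s (+3), pos 1: l→n (+2), pos 2: a→c (+2), pos 3: c→f (+3), pos 4: e→g (+2) — repeating every 3. The shifts repeat in a cycle of length 3: positions 0,1,… shift by +3, +2, +2, then the pattern repeats.
Undoing it on wqpjwg: w−3=t, q−2=o, p−2=n, j−3=g, w−2=u, g−2=e.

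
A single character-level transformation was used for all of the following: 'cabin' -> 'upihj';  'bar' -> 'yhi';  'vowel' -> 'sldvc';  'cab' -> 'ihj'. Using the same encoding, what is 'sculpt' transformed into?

Read the word backwards and shift each letter +7.
On sculpt: reverse → tplucs; then shift: t+7=a, p+7=w, l+7=s, u+7=b, c+7=j, s+7=z.

awsbjz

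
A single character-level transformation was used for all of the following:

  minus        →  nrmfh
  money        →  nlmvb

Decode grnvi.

Letters are reflected about the middle of the alphabet (position → 25−position): Atbash.
Decoding grnvi: g↔t, r↔i, n↔m, v↔e, i↔r.

timer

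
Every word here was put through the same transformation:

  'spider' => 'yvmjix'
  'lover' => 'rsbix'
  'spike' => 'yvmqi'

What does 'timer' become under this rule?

zmsix

Two shifts are in play — +4 for a/e/i/o/u, +6 for every other letter.
On timer: t(cons)+6=z, i(vowel)+4=m, m(cons)+6=s, e(vowel)+4=i, r(cons)+6=x.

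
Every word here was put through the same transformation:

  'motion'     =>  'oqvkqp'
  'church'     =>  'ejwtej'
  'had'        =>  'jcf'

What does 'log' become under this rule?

nqi

Compare letters: m→o is +2, o→q is +2, t→v is +2 — a constant shift. Every letter moves 2 places later in the alphabet, wrapping around z→a.
On log: l+2=n, o+2=q, g+2=i.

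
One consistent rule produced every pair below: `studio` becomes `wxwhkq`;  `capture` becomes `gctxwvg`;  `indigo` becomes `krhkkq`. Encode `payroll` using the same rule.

tccvqpp

The shift depends on letter class: consonant s→w is +4, but vowel u→w is +2. Vowels shift forward by 2 and consonants shift forward by 4.
Applying it to payroll: p(cons)+4=t, a(vowel)+2=c, y(cons)+4=c, r(cons)+4=v, o(vowel)+2=q, l(cons)+4=p, l(cons)+4=p.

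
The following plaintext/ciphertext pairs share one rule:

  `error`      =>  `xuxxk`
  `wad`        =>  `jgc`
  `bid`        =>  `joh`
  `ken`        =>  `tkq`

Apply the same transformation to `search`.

The output letters match the input read backwards, each shifted +6: error reversed is rorre. The word is reversed, then every letter is shifted forward by 6.
Applying it to search: reverse → hcraes; then shift: h+6=n, c+6=i, r+6=x, a+6=g, e+6=k, s+6=y.

nixgky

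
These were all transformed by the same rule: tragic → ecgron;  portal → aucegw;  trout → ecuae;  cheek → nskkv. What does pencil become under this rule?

Two shifts are in play — +6 for a/e/i/o/u, +11 for every other letter.
Applying it to pencil: p(cons)+11=a, e(vowel)+6=k, n(cons)+11=y, c(cons)+11=n, i(vowel)+6=o, l(cons)+11=w.

akynow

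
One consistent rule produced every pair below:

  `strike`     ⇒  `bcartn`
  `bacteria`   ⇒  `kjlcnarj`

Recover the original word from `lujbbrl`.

classic

Compare letters: s→b is +9, t→c is +9, r→a is +9 — a constant shift. Every letter moves 9 places later in the alphabet, wrapping around z→a.
Decoding lujbbrl: l−9=c, u−9=l, j−9=a, b−9=s, b−9=s, r−9=i, l−9=c.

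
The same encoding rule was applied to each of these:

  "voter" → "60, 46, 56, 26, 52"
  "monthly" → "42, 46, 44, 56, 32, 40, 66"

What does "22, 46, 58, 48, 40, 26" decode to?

v(#22)→60 and o(#15)→46: differences scale by 2, so n = 2·pos + 16. Each letter becomes 2×(its alphabet position, a=1..z=26) + 16.
Reversing it on 22, 46, 58, 48, 40, 26: 22→(22−16)÷2=3=c, 46→(46−16)÷2=15=o, 58→(58−16)÷2=21=u, 48→(48−16)÷2=16=p, 40→(40−16)÷2=12=l, 26→(26−16)÷2=5=e.

couple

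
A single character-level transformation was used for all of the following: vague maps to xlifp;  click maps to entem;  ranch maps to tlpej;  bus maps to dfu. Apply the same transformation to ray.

The shift depends on letter class: consonant v→x is +2, but vowel a→l is +11. Vowels shift forward by 11 and consonants shift forward by 2.
Applying it to ray: r(cons)+2=t, a(vowel)+11=l, y(cons)+2=a.

tla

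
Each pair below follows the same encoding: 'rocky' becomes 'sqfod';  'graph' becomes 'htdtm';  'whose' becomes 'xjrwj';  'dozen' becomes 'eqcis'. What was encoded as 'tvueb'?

straw

The shift increases by 1 at each position, starting from +1: 1, 2, 3, ….
Undoing it on tvueb: t−1=s, v−2=t, u−3=r, e−4=a, b−5=w.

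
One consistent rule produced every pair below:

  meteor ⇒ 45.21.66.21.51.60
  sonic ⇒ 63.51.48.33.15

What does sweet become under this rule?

m(#13)→45 and e(#5)→21: differences scale by 3, so n = 3·pos + 6. With a=1..z=26, the number is 3·pos + 6.
For sweet: s=19→63, w=23→75, e=5→21, e=5→21, t=20→66.

63.75.21.21.66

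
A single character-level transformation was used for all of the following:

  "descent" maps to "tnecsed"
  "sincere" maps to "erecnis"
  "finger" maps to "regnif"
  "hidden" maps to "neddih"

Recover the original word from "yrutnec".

The word is simply reversed.
Reversing it on yrutnec: then reverse → century.

century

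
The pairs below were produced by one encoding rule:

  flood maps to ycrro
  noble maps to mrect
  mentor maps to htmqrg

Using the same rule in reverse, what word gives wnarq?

pivot

f(5)→y(24) and l(11)→c(2) fit y≡5x+25 (mod 26); the inverse of 5 mod 26 is 21. This is an affine cipher: with a=0,…,z=25, each position x becomes (5x+25) mod 26.
Decoding wnarq: w(22)→21·(22−25)≡15=p; n(13)→21·(13−25)≡8=i; a(0)→21·(0−25)≡21=v; r(17)→21·(17−25)≡14=o; q(16)→21·(16−25)≡19=t (all mod 26).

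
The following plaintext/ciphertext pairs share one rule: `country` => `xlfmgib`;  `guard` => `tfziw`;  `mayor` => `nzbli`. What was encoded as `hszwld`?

shadow

Each pair mirrors across the alphabet (c↔x, o↔l, u↔f): positions sum to 25. Letters are reflected about the middle of the alphabet (position → 25−position): Atbash.
Undoing it on hszwld: h↔s, s↔h, z↔a, w↔d, l↔o, d↔w.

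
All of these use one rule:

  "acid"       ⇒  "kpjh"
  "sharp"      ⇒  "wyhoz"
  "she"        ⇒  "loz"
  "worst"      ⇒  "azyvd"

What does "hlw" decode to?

Read the word backwards and shift each letter +7.
Reversing it on hlw: shift back: h−7=a, l−7=e, w−7=p → aep; then reverse → pea.

pea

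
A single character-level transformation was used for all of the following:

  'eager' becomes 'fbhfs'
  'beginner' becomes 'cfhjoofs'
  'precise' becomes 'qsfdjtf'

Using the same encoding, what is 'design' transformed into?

Compare letters: e→f is +1, a→b is +1, g→h is +1 — a constant shift. It's a constant shift of +1 (ROT1).
Applying it to design: d+1=e, e+1=f, s+1=t, i+1=j, g+1=h, n+1=o.

eftjho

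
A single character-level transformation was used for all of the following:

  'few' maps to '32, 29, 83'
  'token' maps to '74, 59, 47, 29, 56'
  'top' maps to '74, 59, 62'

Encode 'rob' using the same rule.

f(#6)→32 and e(#5)→29: differences scale by 3, so n = 3·pos + 14. With a=1..z=26, the number is 3·pos + 14.
Applying it to rob: r=18→68, o=15→59, b=2→20.

68, 59, 20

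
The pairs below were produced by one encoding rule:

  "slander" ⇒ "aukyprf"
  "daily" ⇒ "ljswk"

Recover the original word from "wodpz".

In slander: s→a is +8, l→u is +9, a→k is +10, n→y is +11 — the shift increases by 1 each position. Each letter shifts forward by (position + 8), i.e. 8, 9, 10, … — the shift grows by one for each successive letter.
Reversing it on wodpz: w−8=o, o−9=f, d−10=t, p−11=e, z−12=n.

often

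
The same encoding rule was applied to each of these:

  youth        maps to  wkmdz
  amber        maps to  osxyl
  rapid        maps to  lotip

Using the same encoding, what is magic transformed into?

y(24)→w(22) and o(14)→k(10) fit y≡9x+14 (mod 26); the inverse of 9 mod 26 is 3. Treating letters as 0–25, the rule is x ↦ 9x + 14 (mod 26).
Applying it to magic: m(12)→9·12+14≡18=s; a(0)→9·0+14≡14=o; g(6)→9·6+14≡16=q; i(8)→9·8+14≡8=i; c(2)→9·2+14≡6=g (all mod 26).

soqig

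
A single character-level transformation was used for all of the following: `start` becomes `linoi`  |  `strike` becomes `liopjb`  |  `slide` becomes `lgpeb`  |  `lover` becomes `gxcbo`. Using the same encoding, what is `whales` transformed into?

zsngbl

s(18)→l(11) and t(19)→i(8) fit y≡23x+13 (mod 26); the inverse of 23 mod 26 is 17. This is an affine cipher: with a=0,…,z=25, each position x becomes (23x+13) mod 26.
On whales: w(22)→23·22+13≡25=z; h(7)→23·7+13≡18=s; a(0)→23·0+13≡13=n; l(11)→23·11+13≡6=g; e(4)→23·4+13≡1=b; s(18)→23·18+13≡11=l (all mod 26).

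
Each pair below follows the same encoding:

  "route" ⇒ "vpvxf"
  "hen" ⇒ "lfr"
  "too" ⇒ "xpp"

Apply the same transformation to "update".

vthbxf

The shift depends on letter class: consonant r→v is +4, but vowel o→p is +1. The rule splits by letter class: vowels +1, consonants +4.
Applying it to update: u(vowel)+1=v, p(cons)+4=t, d(cons)+4=h, a(vowel)+1=b, t(cons)+4=x, e(vowel)+1=f.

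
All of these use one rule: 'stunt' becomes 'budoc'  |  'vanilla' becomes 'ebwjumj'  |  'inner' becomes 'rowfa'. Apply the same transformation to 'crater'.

lsjuns

It's a Vigenère-style cipher with numeric key [9,1]: position i shifts by key[i mod 2].
For crater: c+9=l, r+1=s, a+9=j, t+1=u, e+9=n, r+1=s.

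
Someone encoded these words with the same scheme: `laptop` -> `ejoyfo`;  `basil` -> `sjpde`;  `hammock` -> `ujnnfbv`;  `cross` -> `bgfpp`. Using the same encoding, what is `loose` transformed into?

l(11)→e(4) and a(0)→j(9) fit y≡9x+9 (mod 26); the inverse of 9 mod 26 is 3. Treating letters as 0–25, the rule is x ↦ 9x + 9 (mod 26).
On loose: l(11)→9·11+9≡4=e; o(14)→9·14+9≡5=f; o(14)→9·14+9≡5=f; s(18)→9·18+9≡15=p; e(4)→9·4+9≡19=t (all mod 26).

effpt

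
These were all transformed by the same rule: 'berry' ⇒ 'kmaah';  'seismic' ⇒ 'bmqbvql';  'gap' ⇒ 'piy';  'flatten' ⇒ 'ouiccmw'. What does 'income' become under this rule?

qwlwvm

The shift depends on letter class: consonant b→k is +9, but vowel e→m is +8. Vowels shift forward by 8 and consonants shift forward by 9.
For income: i(vowel)+8=q, n(cons)+9=w, c(cons)+9=l, o(vowel)+8=w, m(cons)+9=v, e(vowel)+8=m.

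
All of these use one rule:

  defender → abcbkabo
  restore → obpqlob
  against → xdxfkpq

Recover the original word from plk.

It's a constant shift of +23 (ROT23).
Undoing it on plk: p−23=s, l−23=o, k−23=n.

son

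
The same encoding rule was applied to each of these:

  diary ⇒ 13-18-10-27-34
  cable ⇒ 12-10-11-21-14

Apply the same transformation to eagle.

d is letter #4 and maps to 13: an offset of 9. The number is (letter's place in the alphabet, a=1) + 9.
On eagle: e=5→14, a=1→10, g=7→16, l=12→21, e=5→14.

14-10-16-21-14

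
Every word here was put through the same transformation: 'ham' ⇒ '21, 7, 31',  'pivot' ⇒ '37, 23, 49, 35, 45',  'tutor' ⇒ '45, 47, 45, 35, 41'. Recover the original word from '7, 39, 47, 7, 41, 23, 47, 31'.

h(#8)→21 and a(#1)→7: differences scale by 2, so n = 2·pos + 5. Each letter becomes 2×(its alphabet position, a=1..z=26) + 5.
Undoing it on 7, 39, 47, 7, 41, 23, 47, 31: 7→(7−5)÷2=1=a, 39→(39−5)÷2=17=q, 47→(47−5)÷2=21=u, 7→(7−5)÷2=1=a, 41→(41−5)÷2=18=r, 23→(23−5)÷2=9=i, 47→(47−5)÷2=21=u, 31→(31−5)÷2=13=m.

aquarium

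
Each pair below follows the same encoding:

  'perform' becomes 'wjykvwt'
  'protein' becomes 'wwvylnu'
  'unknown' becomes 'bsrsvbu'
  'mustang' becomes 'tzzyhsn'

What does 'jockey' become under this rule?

A repeating key of period 2 is used — shifts +7, +5 over and over.
On jockey: j+7=q, o+5=t, c+7=j, k+5=p, e+7=l, y+5=d.

qtjpld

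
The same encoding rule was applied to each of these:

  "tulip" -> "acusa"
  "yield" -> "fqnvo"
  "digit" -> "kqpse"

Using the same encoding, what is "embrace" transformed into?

lukblor

Each letter shifts forward by (position + 7), i.e. 7, 8, 9, … — the shift grows by one for each successive letter.
On embrace: e+7=l, m+8=u, b+9=k, r+10=b, a+11=l, c+12=o, e+13=r.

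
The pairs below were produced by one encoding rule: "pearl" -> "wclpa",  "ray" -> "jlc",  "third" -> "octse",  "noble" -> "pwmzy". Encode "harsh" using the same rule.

The output letters match the input read backwards, each shifted +11: pearl reversed is lraep. Two steps: reverse the string, then apply a Caesar shift of +11.
Applying it to harsh: reverse → hsrah; then shift: h+11=s, s+11=d, r+11=c, a+11=l, h+11=s.

sdcls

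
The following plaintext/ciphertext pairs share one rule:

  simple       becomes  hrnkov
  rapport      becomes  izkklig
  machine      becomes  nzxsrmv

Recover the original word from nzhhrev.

massive

Each pair mirrors across the alphabet (s↔h, i↔r, m↔n): positions sum to 25. This is the alphabet-reversal cipher (Atbash): a becomes z, b becomes y, etc.
Reversing it on nzhhrev: n↔m, z↔a, h↔s, h↔s, r↔i, e↔v, v↔e.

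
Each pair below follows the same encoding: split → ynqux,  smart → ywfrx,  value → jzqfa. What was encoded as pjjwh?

The output letters match the input read backwards, each shifted +5: split reversed is tilps. Two steps: reverse the string, then apply a Caesar shift of +5.
Decoding pjjwh: shift back: p−5=k, j−5=e, j−5=e, w−5=r, h−5=c → keerc; then reverse → creek.

creek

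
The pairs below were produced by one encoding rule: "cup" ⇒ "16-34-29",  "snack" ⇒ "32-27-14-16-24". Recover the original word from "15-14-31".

bar

c is letter #3 and maps to 16: an offset of 13. Letters become their 1-based position plus 13 (so a→14, b→15, …).
Reversing it on 15-14-31: 15→(15−13)÷1=2=b, 14→(14−13)÷1=1=a, 31→(31−13)÷1=18=r.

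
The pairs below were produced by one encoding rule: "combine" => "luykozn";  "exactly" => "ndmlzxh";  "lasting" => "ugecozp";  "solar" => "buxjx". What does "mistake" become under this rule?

A repeating key of period 3 is used — shifts +9, +6, +12 over and over.
Applying it to mistake: m+9=v, i+6=o, s+12=e, t+9=c, a+6=g, k+12=w, e+9=n.

voecgwn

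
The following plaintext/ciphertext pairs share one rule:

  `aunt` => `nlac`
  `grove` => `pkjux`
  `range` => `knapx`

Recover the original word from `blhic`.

quilt

a(0)→n(13) and u(20)→l(11) fit y≡9x+13 (mod 26); the inverse of 9 mod 26 is 3. Each letter's alphabet position (a=0..z=25) is mapped through 9·x+13 mod 26 — an affine cipher.
Undoing it on blhic: b(1)→3·(1−13)≡16=q; l(11)→3·(11−13)≡20=u; h(7)→3·(7−13)≡8=i; i(8)→3·(8−13)≡11=l; c(2)→3·(2−13)≡19=t (all mod 26).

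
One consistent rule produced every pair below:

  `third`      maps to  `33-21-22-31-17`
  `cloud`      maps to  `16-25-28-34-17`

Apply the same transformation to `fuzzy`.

19-34-39-39-38

The number is (letter's place in the alphabet, a=1) + 13.
For fuzzy: f=6→19, u=21→34, z=26→39, z=26→39, y=25→38.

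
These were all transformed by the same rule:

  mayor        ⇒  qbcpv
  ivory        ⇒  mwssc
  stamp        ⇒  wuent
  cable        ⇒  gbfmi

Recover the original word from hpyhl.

Shifts by position in mayor: pos 0: m→q (+4), pos 1: a→b (+1), pos 2: y→c (+4), pos 3: o→p (+1) — repeating every 2. It's a Vigenère-style cipher with numeric key [4,1]: position i shifts by key[i mod 2].
Reversing it on hpyhl: h−4=d, p−1=o, y−4=u, h−1=g, l−4=h.

dough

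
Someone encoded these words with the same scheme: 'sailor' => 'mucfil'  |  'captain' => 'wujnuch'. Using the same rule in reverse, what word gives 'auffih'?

Each letter is shifted forward by 20 in the alphabet (a Caesar shift of +20).
Reversing it on auffih: a−20=g, u−20=a, f−20=l, f−20=l, i−20=o, h−20=n.

gallon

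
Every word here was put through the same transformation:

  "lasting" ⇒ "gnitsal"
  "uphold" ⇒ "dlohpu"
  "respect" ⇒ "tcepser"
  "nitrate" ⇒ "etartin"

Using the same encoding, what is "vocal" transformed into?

The output letters match the input read backwards: lasting reversed is gnitsal. It's just the letters in reverse order.
For vocal: reverse → lacov.

lacov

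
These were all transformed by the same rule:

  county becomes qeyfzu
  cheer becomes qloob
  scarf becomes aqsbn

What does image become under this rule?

c(2)→q(16) and o(14)→e(4) fit y≡25x+18 (mod 26); the inverse of 25 mod 26 is 25. Each letter's alphabet position (a=0..z=25) is mapped through 25·x+18 mod 26 — an affine cipher.
On image: i(8)→25·8+18≡10=k; m(12)→25·12+18≡6=g; a(0)→25·0+18≡18=s; g(6)→25·6+18≡12=m; e(4)→25·4+18≡14=o (all mod 26).

kgsmo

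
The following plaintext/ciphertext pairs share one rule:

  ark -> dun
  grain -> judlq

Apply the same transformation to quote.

txrwh

Compare letters: a→d is +3, r→u is +3, k→n is +3 — a constant shift. This is a Caesar cipher with shift 3.
For quote: q+3=t, u+3=x, o+3=r, t+3=w, e+3=h.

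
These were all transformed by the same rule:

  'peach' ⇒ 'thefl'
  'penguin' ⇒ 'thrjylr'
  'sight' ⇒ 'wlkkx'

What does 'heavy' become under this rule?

lheyc

Shifts by position in peach: pos 0: p→t (+4), pos 1: e→h (+3), pos 2: a→e (+4), pos 3: c→f (+3) — repeating every 2. A repeating key of period 2 is used — shifts +4, +3 over and over.
Applying it to heavy: h+4=l, e+3=h, a+4=e, v+3=y, y+4=c.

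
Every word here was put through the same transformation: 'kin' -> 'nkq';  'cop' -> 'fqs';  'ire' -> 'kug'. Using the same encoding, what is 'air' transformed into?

cku

The shift depends on letter class: consonant k→n is +3, but vowel i→k is +2. The rule splits by letter class: vowels +2, consonants +3.
On air: a(vowel)+2=c, i(vowel)+2=k, r(cons)+3=u.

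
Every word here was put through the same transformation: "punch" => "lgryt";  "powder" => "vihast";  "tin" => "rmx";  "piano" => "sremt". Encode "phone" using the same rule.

irslt

The output letters match the input read backwards, each shifted +4: punch reversed is hcnup. The word is reversed, then every letter is shifted forward by 4.
Applying it to phone: reverse → enohp; then shift: e+4=i, n+4=r, o+4=s, h+4=l, p+4=t.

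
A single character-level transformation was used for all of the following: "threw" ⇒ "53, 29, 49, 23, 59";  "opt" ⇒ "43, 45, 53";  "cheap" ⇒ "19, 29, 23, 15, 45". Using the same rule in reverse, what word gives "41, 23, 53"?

net

With a=1..z=26, the number is 2·pos + 13.
Undoing it on 41, 23, 53: 41→(41−13)÷2=14=n, 23→(23−13)÷2=5=e, 53→(53−13)÷2=20=t.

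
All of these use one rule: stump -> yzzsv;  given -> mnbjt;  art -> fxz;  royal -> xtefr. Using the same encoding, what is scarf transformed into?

The shift depends on letter class: consonant s→y is +6, but vowel u→z is +5. Two shifts are in play — +5 for a/e/i/o/u, +6 for every other letter.
For scarf: s(cons)+6=y, c(cons)+6=i, a(vowel)+5=f, r(cons)+6=x, f(cons)+6=l.

yifxl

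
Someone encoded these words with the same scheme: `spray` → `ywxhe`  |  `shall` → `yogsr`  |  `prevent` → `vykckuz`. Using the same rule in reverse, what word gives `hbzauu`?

Shifts by position in spray: pos 0: s→y (+6), pos 1: p→w (+7), pos 2: r→x (+6), pos 3: a→h (+7) — repeating every 2. It's a Vigenère-style cipher with numeric key [6,7]: position i shifts by key[i mod 2].
Decoding hbzauu: h−6=b, b−7=u, z−6=t, a−7=t, u−6=o, u−7=n.

button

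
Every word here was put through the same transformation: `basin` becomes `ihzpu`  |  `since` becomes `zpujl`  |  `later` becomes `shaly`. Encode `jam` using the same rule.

qht

Compare letters: b→i is +7, a→h is +7, s→z is +7 — a constant shift. Each letter is shifted forward by 7 in the alphabet (a Caesar shift of +7).
Applying it to jam: j+7=q, a+7=h, m+7=t.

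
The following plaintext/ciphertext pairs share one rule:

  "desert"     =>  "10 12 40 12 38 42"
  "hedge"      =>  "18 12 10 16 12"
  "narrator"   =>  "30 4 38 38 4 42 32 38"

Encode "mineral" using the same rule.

With a=1..z=26, the number is 2·pos + 2.
On mineral: m=13→28, i=9→20, n=14→30, e=5→12, r=18→38, a=1→4, l=12→26.

28 20 30 12 38 4 26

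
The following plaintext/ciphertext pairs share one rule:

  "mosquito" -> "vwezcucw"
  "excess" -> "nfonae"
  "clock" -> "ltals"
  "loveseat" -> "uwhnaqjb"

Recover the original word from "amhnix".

reveal

A repeating key of period 3 is used — shifts +9, +8, +12 over and over.
Decoding amhnix: a−9=r, m−8=e, h−12=v, n−9=e, i−8=a, x−12=l.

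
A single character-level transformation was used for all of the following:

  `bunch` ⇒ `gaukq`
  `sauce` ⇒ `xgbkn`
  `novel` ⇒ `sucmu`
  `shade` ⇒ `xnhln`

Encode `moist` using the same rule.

In bunch: b→g is +5, u→a is +6, n→u is +7, c→k is +8 — the shift increases by 1 each position. Each letter shifts forward by (position + 5), i.e. 5, 6, 7, … — the shift grows by one for each successive letter.
For moist: m+5=r, o+6=u, i+7=p, s+8=a, t+9=c.

rupac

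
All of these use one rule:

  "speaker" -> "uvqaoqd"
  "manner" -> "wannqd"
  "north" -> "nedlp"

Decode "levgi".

topic

s(18)→u(20) and p(15)→v(21) fit y≡17x+0 (mod 26); the inverse of 17 mod 26 is 23. Treating letters as 0–25, the rule is x ↦ 17x + 0 (mod 26).
Decoding levgi: l(11)→23·(11−0)≡19=t; e(4)→23·(4−0)≡14=o; v(21)→23·(21−0)≡15=p; g(6)→23·(6−0)≡8=i; i(8)→23·(8−0)≡2=c (all mod 26).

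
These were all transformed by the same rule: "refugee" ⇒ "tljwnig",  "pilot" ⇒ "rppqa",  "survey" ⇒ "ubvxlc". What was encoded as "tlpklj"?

Shifts by position in refugee: pos 0: r→t (+2), pos 1: e→l (+7), pos 2: f→j (+4), pos 3: u→w (+2), pos 4: g→n (+7), pos 5: e→i (+4) — repeating every 3. It's a Vigenère-style cipher with numeric key [2,7,4]: position i shifts by key[i mod 3].
Reversing it on tlpklj: t−2=r, l−7=e, p−4=l, k−2=i, l−7=e, j−4=f.

relief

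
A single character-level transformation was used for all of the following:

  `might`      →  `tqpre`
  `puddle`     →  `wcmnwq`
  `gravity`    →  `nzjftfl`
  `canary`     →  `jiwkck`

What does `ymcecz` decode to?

The shift increases by 1 at each position, starting from +7: 7, 8, 9, ….
Reversing it on ymcecz: y−7=r, m−8=e, c−9=t, e−10=u, c−11=r, z−12=n.

return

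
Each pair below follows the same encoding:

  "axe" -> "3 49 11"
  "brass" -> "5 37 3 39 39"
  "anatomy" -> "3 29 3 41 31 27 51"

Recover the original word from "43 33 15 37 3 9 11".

upgrade

a(#1)→3 and x(#24)→49: differences scale by 2, so n = 2·pos + 1. Each letter becomes 2×(its alphabet position, a=1..z=26) + 1.
Decoding 43 33 15 37 3 9 11: 43→(43−1)÷2=21=u, 33→(33−1)÷2=16=p, 15→(15−1)÷2=7=g, 37→(37−1)÷2=18=r, 3→(3−1)÷2=1=a, 9→(9−1)÷2=4=d, 11→(11−1)÷2=5=e.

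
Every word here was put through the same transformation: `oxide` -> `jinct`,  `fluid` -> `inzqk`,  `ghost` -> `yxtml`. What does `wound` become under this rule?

isztb

The word is reversed, then every letter is shifted forward by 5.
Applying it to wound: reverse → dnuow; then shift: d+5=i, n+5=s, u+5=z, o+5=t, w+5=b.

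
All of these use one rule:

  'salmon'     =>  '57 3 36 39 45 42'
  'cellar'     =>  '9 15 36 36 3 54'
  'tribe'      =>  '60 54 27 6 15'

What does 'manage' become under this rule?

s(#19)→57 and a(#1)→3: differences scale by 3, so n = 3·pos + 0. With a=1..z=26, the number is 3·pos.
For manage: m=13→39, a=1→3, n=14→42, a=1→3, g=7→21, e=5→15.

39 3 42 3 21 15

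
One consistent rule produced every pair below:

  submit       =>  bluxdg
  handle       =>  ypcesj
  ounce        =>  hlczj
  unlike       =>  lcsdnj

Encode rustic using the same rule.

wlbgdz

This is an affine cipher: with a=0,…,z=25, each position x becomes (5x+15) mod 26.
On rustic: r(17)→5·17+15≡22=w; u(20)→5·20+15≡11=l; s(18)→5·18+15≡1=b; t(19)→5·19+15≡6=g; i(8)→5·8+15≡3=d; c(2)→5·2+15≡25=z (all mod 26).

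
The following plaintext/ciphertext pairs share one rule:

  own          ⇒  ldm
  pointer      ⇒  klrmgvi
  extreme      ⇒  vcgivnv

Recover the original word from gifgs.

Each pair mirrors across the alphabet (o↔l, w↔d, n↔m): positions sum to 25. Each letter is replaced by its mirror in the alphabet: a↔z, b↔y, c↔x, and so on (the Atbash cipher).
Decoding gifgs: g↔t, i↔r, f↔u, g↔t, s↔h.

truth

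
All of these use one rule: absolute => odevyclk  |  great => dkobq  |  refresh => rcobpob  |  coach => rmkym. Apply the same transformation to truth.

The output letters match the input read backwards, each shifted +10: absolute reversed is etulosba. Two steps: reverse the string, then apply a Caesar shift of +10.
Applying it to truth: reverse → hturt; then shift: h+10=r, t+10=d, u+10=e, r+10=b, t+10=d.

rdebd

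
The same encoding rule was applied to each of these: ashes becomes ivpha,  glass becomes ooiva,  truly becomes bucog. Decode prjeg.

hobby

The shifts repeat in a cycle of length 2: positions 0,1,… shift by +8, +3, then the pattern repeats.
Undoing it on prjeg: p−8=h, r−3=o, j−8=b, e−3=b, g−8=y.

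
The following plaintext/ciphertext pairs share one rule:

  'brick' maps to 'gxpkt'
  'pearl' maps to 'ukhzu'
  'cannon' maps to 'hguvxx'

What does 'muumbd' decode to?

honest

In brick: b→g is +5, r→x is +6, i→p is +7, c→k is +8 — the shift increases by 1 each position. Letter i (0-indexed) is shifted by i+5, so successive shifts are 5, 6, 7, ….
Decoding muumbd: m−5=h, u−6=o, u−7=n, m−8=e, b−9=s, d−10=t.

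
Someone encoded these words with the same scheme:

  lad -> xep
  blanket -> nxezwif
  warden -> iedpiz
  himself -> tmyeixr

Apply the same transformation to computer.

The shift depends on letter class: consonant l→x is +12, but vowel a→e is +4. The rule splits by letter class: vowels +4, consonants +12.
For computer: c(cons)+12=o, o(vowel)+4=s, m(cons)+12=y, p(cons)+12=b, u(vowel)+4=y, t(cons)+12=f, e(vowel)+4=i, r(cons)+12=d.

osybyfid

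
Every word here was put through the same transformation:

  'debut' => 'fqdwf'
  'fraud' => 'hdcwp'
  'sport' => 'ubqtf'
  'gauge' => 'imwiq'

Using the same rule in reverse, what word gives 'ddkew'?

brick

Shifts by position in debut: pos 0: d→f (+2), pos 1: e→q (+12), pos 2: b→d (+2), pos 3: u→w (+2), pos 4: t→f (+12) — repeating every 3. A repeating key of period 3 is used — shifts +2, +12, +2 over and over.
Undoing it on ddkew: d−2=b, d−12=r, k−2=i, e−2=c, w−12=k.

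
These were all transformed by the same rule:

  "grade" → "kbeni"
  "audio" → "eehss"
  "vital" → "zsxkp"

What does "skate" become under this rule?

It's a Vigenère-style cipher with numeric key [4,10]: position i shifts by key[i mod 2].
On skate: s+4=w, k+10=u, a+4=e, t+10=d, e+4=i.

wuedi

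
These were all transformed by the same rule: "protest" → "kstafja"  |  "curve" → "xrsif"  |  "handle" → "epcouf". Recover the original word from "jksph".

p(15)→k(10) and r(17)→s(18) fit y≡17x+15 (mod 26); the inverse of 17 mod 26 is 23. Each letter's alphabet position (a=0..z=25) is mapped through 17·x+15 mod 26 — an affine cipher.
Undoing it on jksph: j(9)→23·(9−15)≡18=s; k(10)→23·(10−15)≡15=p; s(18)→23·(18−15)≡17=r; p(15)→23·(15−15)≡0=a; h(7)→23·(7−15)≡24=y (all mod 26).

spray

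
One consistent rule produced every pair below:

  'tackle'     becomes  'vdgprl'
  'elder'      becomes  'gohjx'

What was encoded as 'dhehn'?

In tackle: t→v is +2, a→d is +3, c→g is +4, k→p is +5 — the shift increases by 1 each position. The shift increases by 1 at each position, starting from +2: 2, 3, 4, ….
Reversing it on dhehn: d−2=b, h−3=e, e−4=a, h−5=c, n−6=h.

beach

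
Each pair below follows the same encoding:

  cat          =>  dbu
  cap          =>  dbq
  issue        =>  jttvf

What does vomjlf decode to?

unlike

Compare letters: c→d is +1, a→b is +1, t→u is +1 — a constant shift. Each letter is shifted forward by 1 in the alphabet (a Caesar shift of +1).
Decoding vomjlf: v−1=u, o−1=n, m−1=l, j−1=i, l−1=k, f−1=e.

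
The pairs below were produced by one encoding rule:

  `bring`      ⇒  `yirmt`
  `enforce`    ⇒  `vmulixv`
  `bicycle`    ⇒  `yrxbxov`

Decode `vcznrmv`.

Each pair mirrors across the alphabet (b↔y, r↔i, i↔r): positions sum to 25. This is the alphabet-reversal cipher (Atbash): a becomes z, b becomes y, etc.
Decoding vcznrmv: v↔e, c↔x, z↔a, n↔m, r↔i, m↔n, v↔e.

examine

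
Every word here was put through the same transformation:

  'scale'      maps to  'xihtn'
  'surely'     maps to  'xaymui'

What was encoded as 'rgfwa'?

In scale: s→x is +5, c→i is +6, a→h is +7, l→t is +8 — the shift increases by 1 each position. The shift increases by 1 at each position, starting from +5: 5, 6, 7, ….
Reversing it on rgfwa: r−5=m, g−6=a, f−7=y, w−8=o, a−9=r.

mayor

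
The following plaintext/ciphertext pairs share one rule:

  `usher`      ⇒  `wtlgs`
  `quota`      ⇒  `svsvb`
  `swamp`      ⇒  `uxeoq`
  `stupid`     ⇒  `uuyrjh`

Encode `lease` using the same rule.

nfeuf

A repeating key of period 3 is used — shifts +2, +1, +4 over and over.
Applying it to lease: l+2=n, e+1=f, a+4=e, s+2=u, e+1=f.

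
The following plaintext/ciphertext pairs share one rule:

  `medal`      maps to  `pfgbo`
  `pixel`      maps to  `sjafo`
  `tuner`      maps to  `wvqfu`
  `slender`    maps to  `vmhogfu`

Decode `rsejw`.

Shifts by position in medal: pos 0: m→p (+3), pos 1: e→f (+1), pos 2: d→g (+3), pos 3: a→b (+1) — repeating every 2. It's a Vigenère-style cipher with numeric key [3,1]: position i shifts by key[i mod 2].
Reversing it on rsejw: r−3=o, s−1=r, e−3=b, j−1=i, w−3=t.

orbit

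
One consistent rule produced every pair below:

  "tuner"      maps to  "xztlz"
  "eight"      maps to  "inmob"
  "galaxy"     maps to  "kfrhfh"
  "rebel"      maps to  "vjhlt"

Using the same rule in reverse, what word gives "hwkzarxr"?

dressing

In tuner: t→x is +4, u→z is +5, n→t is +6, e→l is +7 — the shift increases by 1 each position. The shift increases by 1 at each position, starting from +4: 4, 5, 6, ….
Reversing it on hwkzarxr: h−4=d, w−5=r, k−6=e, z−7=s, a−8=s, r−9=i, x−10=n, r−11=g.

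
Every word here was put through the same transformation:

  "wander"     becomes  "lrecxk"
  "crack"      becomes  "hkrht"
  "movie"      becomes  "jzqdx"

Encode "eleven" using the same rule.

Treating letters as 0–25, the rule is x ↦ 21x + 17 (mod 26).
On eleven: e(4)→21·4+17≡23=x; l(11)→21·11+17≡14=o; e(4)→21·4+17≡23=x; v(21)→21·21+17≡16=q; e(4)→21·4+17≡23=x; n(13)→21·13+17≡4=e (all mod 26).

xoxqxe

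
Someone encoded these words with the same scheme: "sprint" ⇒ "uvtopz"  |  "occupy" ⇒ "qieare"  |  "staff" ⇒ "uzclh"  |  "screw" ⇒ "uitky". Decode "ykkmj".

Shifts by position in sprint: pos 0: s→u (+2), pos 1: p→v (+6), pos 2: r→t (+2), pos 3: i→o (+6) — repeating every 2. A repeating key of period 2 is used — shifts +2, +6 over and over.
Reversing it on ykkmj: y−2=w, k−6=e, k−2=i, m−6=g, j−2=h.

weigh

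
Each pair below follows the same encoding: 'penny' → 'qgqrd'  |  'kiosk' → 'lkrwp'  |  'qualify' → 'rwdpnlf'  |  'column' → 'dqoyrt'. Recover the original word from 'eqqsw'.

In penny: p→q is +1, e→g is +2, n→q is +3, n→r is +4 — the shift increases by 1 each position. Letter i (0-indexed) is shifted by i+1, so successive shifts are 1, 2, 3, ….
Undoing it on eqqsw: e−1=d, q−2=o, q−3=n, s−4=o, w−5=r.

donor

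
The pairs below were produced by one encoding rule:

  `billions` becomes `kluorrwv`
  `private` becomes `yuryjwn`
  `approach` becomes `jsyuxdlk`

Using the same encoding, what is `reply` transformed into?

Shifts by position in billions: pos 0: b→k (+9), pos 1: i→l (+3), pos 2: l→u (+9), pos 3: l→o (+3) — repeating every 2. The shifts repeat in a cycle of length 2: positions 0,1,… shift by +9, +3, then the pattern repeats.
On reply: r+9=a, e+3=h, p+9=y, l+3=o, y+9=h.

ahyoh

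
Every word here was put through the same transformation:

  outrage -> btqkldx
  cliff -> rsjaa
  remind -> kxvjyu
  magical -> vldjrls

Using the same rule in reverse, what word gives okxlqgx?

o(14)→b(1) and u(20)→t(19) fit y≡3x+11 (mod 26); the inverse of 3 mod 26 is 9. This is an affine cipher: with a=0,…,z=25, each position x becomes (3x+11) mod 26.
Undoing it on okxlqgx: o(14)→9·(14−11)≡1=b; k(10)→9·(10−11)≡17=r; x(23)→9·(23−11)≡4=e; l(11)→9·(11−11)≡0=a; q(16)→9·(16−11)≡19=t; g(6)→9·(6−11)≡7=h; x(23)→9·(23−11)≡4=e (all mod 26).

breathe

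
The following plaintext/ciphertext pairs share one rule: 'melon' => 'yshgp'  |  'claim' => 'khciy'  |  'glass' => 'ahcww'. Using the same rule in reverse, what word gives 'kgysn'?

comet

This is an affine cipher: with a=0,…,z=25, each position x becomes (17x+2) mod 26.
Undoing it on kgysn: k(10)→23·(10−2)≡2=c; g(6)→23·(6−2)≡14=o; y(24)→23·(24−2)≡12=m; s(18)→23·(18−2)≡4=e; n(13)→23·(13−2)≡19=t (all mod 26).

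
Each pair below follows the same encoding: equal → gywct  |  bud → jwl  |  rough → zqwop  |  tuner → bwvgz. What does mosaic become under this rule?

uqackk

Vowels shift forward by 2 and consonants shift forward by 8.
For mosaic: m(cons)+8=u, o(vowel)+2=q, s(cons)+8=a, a(vowel)+2=c, i(vowel)+2=k, c(cons)+8=k.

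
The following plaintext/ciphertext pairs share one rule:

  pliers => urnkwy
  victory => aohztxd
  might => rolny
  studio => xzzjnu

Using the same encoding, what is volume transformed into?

Shifts by position in pliers: pos 0: p→u (+5), pos 1: l→r (+6), pos 2: i→n (+5), pos 3: e→k (+6) — repeating every 2. The shifts repeat in a cycle of length 2: positions 0,1,… shift by +5, +6, then the pattern repeats.
For volume: v+5=a, o+6=u, l+5=q, u+6=a, m+5=r, e+6=k.

auqark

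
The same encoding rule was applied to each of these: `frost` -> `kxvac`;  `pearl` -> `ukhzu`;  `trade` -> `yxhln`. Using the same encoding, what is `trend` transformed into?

yxlvm

In frost: f→k is +5, r→x is +6, o→v is +7, s→a is +8 — the shift increases by 1 each position. Each letter shifts forward by (position + 5), i.e. 5, 6, 7, … — the shift grows by one for each successive letter.
On trend: t+5=y, r+6=x, e+7=l, n+8=v, d+9=m.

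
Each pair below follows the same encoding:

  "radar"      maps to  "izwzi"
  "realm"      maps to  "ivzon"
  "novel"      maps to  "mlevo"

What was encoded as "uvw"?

fed

Each pair mirrors across the alphabet (r↔i, a↔z, d↔w): positions sum to 25. Letters are reflected about the middle of the alphabet (position → 25−position): Atbash.
Decoding uvw: u↔f, v↔e, w↔d.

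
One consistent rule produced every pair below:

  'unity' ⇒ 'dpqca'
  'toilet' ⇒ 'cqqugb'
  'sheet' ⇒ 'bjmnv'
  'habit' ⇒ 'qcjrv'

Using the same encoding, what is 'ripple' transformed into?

akxynm

Shifts by position in unity: pos 0: u→d (+9), pos 1: n→p (+2), pos 2: i→q (+8), pos 3: t→c (+9), pos 4: y→a (+2) — repeating every 3. It's a Vigenère-style cipher with numeric key [9,2,8]: position i shifts by key[i mod 3].
Applying it to ripple: r+9=a, i+2=k, p+8=x, p+9=y, l+2=n, e+8=m.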